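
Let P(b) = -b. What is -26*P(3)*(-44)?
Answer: -3432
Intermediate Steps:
-26*P(3)*(-44) = -(-26)*3*(-44) = -26*(-3)*(-44) = 78*(-44) = -3432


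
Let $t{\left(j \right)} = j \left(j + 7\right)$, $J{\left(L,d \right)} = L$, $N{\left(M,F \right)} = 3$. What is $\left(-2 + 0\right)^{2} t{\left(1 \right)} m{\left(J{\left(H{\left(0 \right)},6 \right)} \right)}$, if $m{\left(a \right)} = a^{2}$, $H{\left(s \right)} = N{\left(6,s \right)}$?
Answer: $288$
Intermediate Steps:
$H{\left(s \right)} = 3$
$t{\left(j \right)} = j \left(7 + j\right)$
$\left(-2 + 0\right)^{2} t{\left(1 \right)} m{\left(J{\left(H{\left(0 \right)},6 \right)} \right)} = \left(-2 + 0\right)^{2} \cdot 1 \left(7 + 1\right) 3^{2} = \left(-2\right)^{2} \cdot 1 \cdot 8 \cdot 9 = 4 \cdot 8 \cdot 9 = 32 \cdot 9 = 288$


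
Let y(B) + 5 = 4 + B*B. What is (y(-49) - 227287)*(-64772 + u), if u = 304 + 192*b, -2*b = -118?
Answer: 11950495180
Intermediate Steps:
b = 59 (b = -1/2*(-118) = 59)
y(B) = -1 + B**2 (y(B) = -5 + (4 + B*B) = -5 + (4 + B**2) = -1 + B**2)
u = 11632 (u = 304 + 192*59 = 304 + 11328 = 11632)
(y(-49) - 227287)*(-64772 + u) = ((-1 + (-49)**2) - 227287)*(-64772 + 11632) = ((-1 + 2401) - 227287)*(-53140) = (2400 - 227287)*(-53140) = -224887*(-53140) = 11950495180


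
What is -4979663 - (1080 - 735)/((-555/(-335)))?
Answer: -184255236/37 ≈ -4.9799e+6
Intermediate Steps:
-4979663 - (1080 - 735)/((-555/(-335))) = -4979663 - 345/((-555*(-1/335))) = -4979663 - 345/111/67 = -4979663 - 67*345/111 = -4979663 - 1*7705/37 = -4979663 - 7705/37 = -184255236/37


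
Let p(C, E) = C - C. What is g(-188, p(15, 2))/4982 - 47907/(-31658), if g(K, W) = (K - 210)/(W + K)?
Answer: 11220765649/7412847332 ≈ 1.5137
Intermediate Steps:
p(C, E) = 0
g(K, W) = (-210 + K)/(K + W)
g(-188, p(15, 2))/4982 - 47907/(-31658) = ((-210 - 188)/(-188 + 0))/4982 - 47907/(-31658) = (-398/(-188))*(1/4982) - 47907*(-1/31658) = -1/188*(-398)*(1/4982) + 47907/31658 = (199/94)*(1/4982) + 47907/31658 = 199/468308 + 47907/31658 = 11220765649/7412847332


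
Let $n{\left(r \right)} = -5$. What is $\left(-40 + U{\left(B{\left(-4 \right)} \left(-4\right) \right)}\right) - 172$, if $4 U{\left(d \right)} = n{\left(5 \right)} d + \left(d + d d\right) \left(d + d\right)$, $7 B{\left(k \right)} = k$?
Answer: $- \frac{70752}{343} \approx -206.27$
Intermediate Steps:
$B{\left(k \right)} = \frac{k}{7}$
$U{\left(d \right)} = - \frac{5 d}{4} + \frac{d \left(d + d^{2}\right)}{2}$ ($U{\left(d \right)} = \frac{- 5 d + \left(d + d d\right) \left(d + d\right)}{4} = \frac{- 5 d + \left(d + d^{2}\right) 2 d}{4} = \frac{- 5 d + 2 d \left(d + d^{2}\right)}{4} = - \frac{5 d}{4} + \frac{d \left(d + d^{2}\right)}{2}$)
$\left(-40 + U{\left(B{\left(-4 \right)} \left(-4\right) \right)}\right) - 172 = \left(-40 + \frac{\frac{1}{7} \left(-4\right) \left(-4\right) \left(-5 + 2 \cdot \frac{1}{7} \left(-4\right) \left(-4\right) + 2 \left(\frac{1}{7} \left(-4\right) \left(-4\right)\right)^{2}\right)}{4}\right) - 172 = \left(-40 + \frac{\left(- \frac{4}{7}\right) \left(-4\right) \left(-5 + 2 \left(\left(- \frac{4}{7}\right) \left(-4\right)\right) + 2 \left(\left(- \frac{4}{7}\right) \left(-4\right)\right)^{2}\right)}{4}\right) - 172 = \left(-40 + \frac{1}{4} \cdot \frac{16}{7} \left(-5 + 2 \cdot \frac{16}{7} + 2 \left(\frac{16}{7}\right)^{2}\right)\right) - 172 = \left(-40 + \frac{1}{4} \cdot \frac{16}{7} \left(-5 + \frac{32}{7} + 2 \cdot \frac{256}{49}\right)\right) - 172 = \left(-40 + \frac{1}{4} \cdot \frac{16}{7} \left(-5 + \frac{32}{7} + \frac{512}{49}\right)\right) - 172 = \left(-40 + \frac{1}{4} \cdot \frac{16}{7} \cdot \frac{491}{49}\right) - 172 = \left(-40 + \frac{1964}{343}\right) - 172 = - \frac{11756}{343} - 172 = - \frac{70752}{343}$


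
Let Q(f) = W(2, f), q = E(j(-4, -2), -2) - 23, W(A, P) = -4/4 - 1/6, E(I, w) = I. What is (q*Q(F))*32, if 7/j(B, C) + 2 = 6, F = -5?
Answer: 2380/3 ≈ 793.33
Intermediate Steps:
j(B, C) = 7/4 (j(B, C) = 7/(-2 + 6) = 7/4)
W(A, P) = -7/6 (W(A, P) = -4*¼ - 1*⅙ = -1 - ⅙ = -7/6)
q = -85/4 (q = 7/4 - 23 = -85/4 ≈ -21.250)
Q(f) = -7/6
(q*Q(F))*32 = -85/4*(-7/6)*32 = (595/24)*32 = 2380/3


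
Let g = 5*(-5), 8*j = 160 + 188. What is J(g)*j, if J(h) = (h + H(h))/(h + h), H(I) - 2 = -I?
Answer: -87/50 ≈ -1.7400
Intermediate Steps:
j = 87/2 (j = (160 + 188)/8 = (1/8)*348 = 87/2 ≈ 43.500)
H(I) = 2 - I
g = -25
J(h) = 1/h (J(h) = (h + (2 - h))/(h + h) = 2/((2*h)) = 2*(1/(2*h)) = 1/h)
J(g)*j = (87/2)/(-25) = -1/25*87/2 = -87/50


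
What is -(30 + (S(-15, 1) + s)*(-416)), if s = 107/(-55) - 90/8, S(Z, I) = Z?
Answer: -646762/55 ≈ -11759.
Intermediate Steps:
s = -2903/220 (s = 107*(-1/55) - 90*⅛ = -107/55 - 45/4 = -2903/220 ≈ -13.195)
-(30 + (S(-15, 1) + s)*(-416)) = -(30 + (-15 - 2903/220)*(-416)) = -(30 - 6203/220*(-416)) = -(30 + 645112/55) = -1*646762/55 = -646762/55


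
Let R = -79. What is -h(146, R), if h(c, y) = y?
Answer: 79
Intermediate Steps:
-h(146, R) = -1*(-79) = 79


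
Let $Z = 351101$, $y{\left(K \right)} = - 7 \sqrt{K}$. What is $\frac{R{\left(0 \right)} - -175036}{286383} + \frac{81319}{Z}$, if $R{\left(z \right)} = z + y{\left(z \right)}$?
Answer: $\frac{84743693813}{100549357683} \approx 0.84281$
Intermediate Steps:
$R{\left(z \right)} = z - 7 \sqrt{z}$
$\frac{R{\left(0 \right)} - -175036}{286383} + \frac{81319}{Z} = \frac{\left(0 - 7 \sqrt{0}\right) - -175036}{286383} + \frac{81319}{351101} = \left(\left(0 - 0\right) + 175036\right) \frac{1}{286383} + 81319 \cdot \frac{1}{351101} = \left(\left(0 + 0\right) + 175036\right) \frac{1}{286383} + \frac{81319}{351101} = \left(0 + 175036\right) \frac{1}{286383} + \frac{81319}{351101} = 175036 \cdot \frac{1}{286383} + \frac{81319}{351101} = \frac{175036}{286383} + \frac{81319}{351101} = \frac{84743693813}{100549357683}$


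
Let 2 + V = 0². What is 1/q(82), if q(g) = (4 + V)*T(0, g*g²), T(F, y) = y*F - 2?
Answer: -¼ ≈ -0.25000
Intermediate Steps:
T(F, y) = -2 + F*y (T(F, y) = F*y - 2 = -2 + F*y)
V = -2 (V = -2 + 0² = -2 + 0 = -2)
q(g) = -4 (q(g) = (4 - 2)*(-2 + 0*(g*g²)) = 2*(-2 + 0*g³) = 2*(-2 + 0) = 2*(-2) = -4)
1/q(82) = 1/(-4) = -¼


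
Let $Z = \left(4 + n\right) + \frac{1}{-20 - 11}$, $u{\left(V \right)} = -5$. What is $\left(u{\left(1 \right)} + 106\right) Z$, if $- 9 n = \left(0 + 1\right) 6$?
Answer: $\frac{31007}{93} \approx 333.41$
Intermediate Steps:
$n = - \frac{2}{3}$ ($n = - \frac{\left(0 + 1\right) 6}{9} = - \frac{1 \cdot 6}{9} = \left(- \frac{1}{9}\right) 6 = - \frac{2}{3} \approx -0.66667$)
$Z = \frac{307}{93}$ ($Z = \left(4 - \frac{2}{3}\right) + \frac{1}{-20 - 11} = \frac{10}{3} + \frac{1}{-31} = \frac{10}{3} - \frac{1}{31} = \frac{307}{93} \approx 3.3011$)
$\left(u{\left(1 \right)} + 106\right) Z = \left(-5 + 106\right) \frac{307}{93} = 101 \cdot \frac{307}{93} = \frac{31007}{93}$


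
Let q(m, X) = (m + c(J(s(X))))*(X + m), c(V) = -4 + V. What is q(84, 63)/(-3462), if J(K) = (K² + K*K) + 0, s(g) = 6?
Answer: -3724/577 ≈ -6.4541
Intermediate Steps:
J(K) = 2*K² (J(K) = (K² + K²) + 0 = 2*K² + 0 = 2*K²)
q(m, X) = (68 + m)*(X + m) (q(m, X) = (m + (-4 + 2*6²))*(X + m) = (m + (-4 + 2*36))*(X + m) = (m + (-4 + 72))*(X + m) = (m + 68)*(X + m) = (68 + m)*(X + m))
q(84, 63)/(-3462) = (84² + 68*63 + 68*84 + 63*84)/(-3462) = (7056 + 4284 + 5712 + 5292)*(-1/3462) = 22344*(-1/3462) = -3724/577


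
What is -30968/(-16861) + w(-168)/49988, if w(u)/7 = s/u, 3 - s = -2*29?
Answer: 37151652695/20228344032 ≈ 1.8366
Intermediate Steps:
s = 61 (s = 3 - (-2)*29 = 3 - 1*(-58) = 3 + 58 = 61)
w(u) = 427/u (w(u) = 7*(61/u) = 427/u)
-30968/(-16861) + w(-168)/49988 = -30968/(-16861) + (427/(-168))/49988 = -30968*(-1/16861) + (427*(-1/168))*(1/49988) = 30968/16861 - 61/24*1/49988 = 30968/16861 - 61/1199712 = 37151652695/20228344032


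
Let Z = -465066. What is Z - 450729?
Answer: -915795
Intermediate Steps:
Z - 450729 = -465066 - 450729 = -915795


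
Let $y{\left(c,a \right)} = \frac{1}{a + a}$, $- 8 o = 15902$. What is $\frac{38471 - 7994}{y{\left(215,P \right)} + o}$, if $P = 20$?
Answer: $- \frac{406360}{26503} \approx -15.333$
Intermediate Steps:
$o = - \frac{7951}{4}$ ($o = \left(- \frac{1}{8}\right) 15902 = - \frac{7951}{4} \approx -1987.8$)
$y{\left(c,a \right)} = \frac{1}{2 a}$
$\frac{38471 - 7994}{y{\left(215,P \right)} + o} = \frac{38471 - 7994}{\frac{1}{2 \cdot 20} - \frac{7951}{4}} = \frac{30477}{\frac{1}{2} \cdot \frac{1}{20} - \frac{7951}{4}} = \frac{30477}{\frac{1}{40} - \frac{7951}{4}} = \frac{30477}{- \frac{79509}{40}} = 30477 \left(- \frac{40}{79509}\right) = - \frac{406360}{26503}$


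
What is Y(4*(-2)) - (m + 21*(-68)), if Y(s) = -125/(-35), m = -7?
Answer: 10070/7 ≈ 1438.6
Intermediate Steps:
Y(s) = 25/7 (Y(s) = -125*(-1/35) = 25/7)
Y(4*(-2)) - (m + 21*(-68)) = 25/7 - (-7 + 21*(-68)) = 25/7 - (-7 - 1428) = 25/7 - 1*(-1435) = 25/7 + 1435 = 10070/7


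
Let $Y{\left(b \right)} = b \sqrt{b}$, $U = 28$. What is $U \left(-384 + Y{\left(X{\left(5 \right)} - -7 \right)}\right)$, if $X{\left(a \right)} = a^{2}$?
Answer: $-10752 + 3584 \sqrt{2} \approx -5683.5$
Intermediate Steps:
$Y{\left(b \right)} = b^{\frac{3}{2}}$
$U \left(-384 + Y{\left(X{\left(5 \right)} - -7 \right)}\right) = 28 \left(-384 + \left(5^{2} - -7\right)^{\frac{3}{2}}\right) = 28 \left(-384 + \left(25 + 7\right)^{\frac{3}{2}}\right) = 28 \left(-384 + 32^{\frac{3}{2}}\right) = 28 \left(-384 + 128 \sqrt{2}\right) = -10752 + 3584 \sqrt{2}$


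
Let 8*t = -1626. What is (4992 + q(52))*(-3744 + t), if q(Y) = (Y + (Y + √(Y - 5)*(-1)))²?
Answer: -250334595/4 + 821028*√47 ≈ -5.6955e+7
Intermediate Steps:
t = -813/4 (t = (⅛)*(-1626) = -813/4 ≈ -203.25)
q(Y) = (-√(-5 + Y) + 2*Y)² (q(Y) = (Y + (Y + √(-5 + Y)*(-1)))² = (Y + (Y - √(-5 + Y)))² = (-√(-5 + Y) + 2*Y)²)
(4992 + q(52))*(-3744 + t) = (4992 + (-√(-5 + 52) + 2*52)²)*(-3744 - 813/4) = (4992 + (-√47 + 104)²)*(-15789/4) = (4992 + (104 - √47)²)*(-15789/4) = -19704672 - 15789*(104 - √47)²/4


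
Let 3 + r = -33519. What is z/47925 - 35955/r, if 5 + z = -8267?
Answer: 481949797/535513950 ≈ 0.89998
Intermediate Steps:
z = -8272 (z = -5 - 8267 = -8272)
r = -33522 (r = -3 - 33519 = -33522)
z/47925 - 35955/r = -8272/47925 - 35955/(-33522) = -8272*1/47925 - 35955*(-1/33522) = -8272/47925 + 11985/11174 = 481949797/535513950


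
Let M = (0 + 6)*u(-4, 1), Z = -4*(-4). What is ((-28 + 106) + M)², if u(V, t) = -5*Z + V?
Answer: 181476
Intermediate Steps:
Z = 16
u(V, t) = -80 + V (u(V, t) = -5*16 + V = -80 + V)
M = -504 (M = (0 + 6)*(-80 - 4) = 6*(-84) = -504)
((-28 + 106) + M)² = ((-28 + 106) - 504)² = (78 - 504)² = (-426)² = 181476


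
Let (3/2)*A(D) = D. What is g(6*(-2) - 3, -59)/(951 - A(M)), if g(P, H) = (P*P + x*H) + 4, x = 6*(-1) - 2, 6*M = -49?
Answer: 6309/8608 ≈ 0.73292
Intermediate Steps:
M = -49/6 (M = (⅙)*(-49) = -49/6 ≈ -8.1667)
x = -8 (x = -6 - 2 = -8)
A(D) = 2*D/3
g(P, H) = 4 + P² - 8*H (g(P, H) = (P*P - 8*H) + 4 = (P² - 8*H) + 4 = 4 + P² - 8*H)
g(6*(-2) - 3, -59)/(951 - A(M)) = (4 + (6*(-2) - 3)² - 8*(-59))/(951 - 2*(-49)/(3*6)) = (4 + (-12 - 3)² + 472)/(951 - 1*(-49/9)) = (4 + (-15)² + 472)/(951 + 49/9) = (4 + 225 + 472)/(8608/9) = 701*(9/8608) = 6309/8608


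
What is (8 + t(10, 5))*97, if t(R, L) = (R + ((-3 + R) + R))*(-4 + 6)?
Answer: 6014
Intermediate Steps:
t(R, L) = -6 + 6*R (t(R, L) = (R + (-3 + 2*R))*2 = (-3 + 3*R)*2 = -6 + 6*R)
(8 + t(10, 5))*97 = (8 + (-6 + 6*10))*97 = (8 + (-6 + 60))*97 = (8 + 54)*97 = 62*97 = 6014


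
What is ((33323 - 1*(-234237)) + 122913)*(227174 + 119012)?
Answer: 135176285978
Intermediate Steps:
((33323 - 1*(-234237)) + 122913)*(227174 + 119012) = ((33323 + 234237) + 122913)*346186 = (267560 + 122913)*346186 = 390473*346186 = 135176285978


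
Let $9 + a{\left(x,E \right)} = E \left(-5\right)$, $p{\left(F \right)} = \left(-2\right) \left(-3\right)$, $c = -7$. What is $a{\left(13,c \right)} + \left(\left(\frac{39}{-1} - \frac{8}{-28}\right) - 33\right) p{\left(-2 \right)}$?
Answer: $- \frac{2830}{7} \approx -404.29$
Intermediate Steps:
$p{\left(F \right)} = 6$
$a{\left(x,E \right)} = -9 - 5 E$ ($a{\left(x,E \right)} = -9 + E \left(-5\right) = -9 - 5 E$)
$a{\left(13,c \right)} + \left(\left(\frac{39}{-1} - \frac{8}{-28}\right) - 33\right) p{\left(-2 \right)} = \left(-9 - -35\right) + \left(\left(\frac{39}{-1} - \frac{8}{-28}\right) - 33\right) 6 = \left(-9 + 35\right) + \left(\left(39 \left(-1\right) - - \frac{2}{7}\right) - 33\right) 6 = 26 + \left(\left(-39 + \frac{2}{7}\right) - 33\right) 6 = 26 + \left(- \frac{271}{7} - 33\right) 6 = 26 - \frac{3012}{7} = - \frac{2830}{7}$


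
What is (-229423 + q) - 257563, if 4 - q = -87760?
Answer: -399222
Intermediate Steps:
q = 87764 (q = 4 - 1*(-87760) = 4 + 87760 = 87764)
(-229423 + q) - 257563 = (-229423 + 87764) - 257563 = -141659 - 257563 = -399222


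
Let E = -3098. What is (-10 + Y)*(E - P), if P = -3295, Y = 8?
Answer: -394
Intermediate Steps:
(-10 + Y)*(E - P) = (-10 + 8)*(-3098 - 1*(-3295)) = -2*(-3098 + 3295) = -2*197 = -394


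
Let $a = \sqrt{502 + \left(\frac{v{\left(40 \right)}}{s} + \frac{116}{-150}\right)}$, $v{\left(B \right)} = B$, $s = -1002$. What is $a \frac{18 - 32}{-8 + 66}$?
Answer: $- \frac{14 \sqrt{786239841}}{72645} \approx -5.4038$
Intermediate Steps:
$a = \frac{2 \sqrt{786239841}}{2505}$ ($a = \sqrt{502 + \left(\frac{40}{-1002} + \frac{116}{-150}\right)} = \sqrt{502 + \left(40 \left(- \frac{1}{1002}\right) + 116 \left(- \frac{1}{150}\right)\right)} = \sqrt{502 - \frac{10186}{12525}} = \sqrt{\frac{6277364}{12525}} = \frac{2 \sqrt{786239841}}{2505} \approx 22.387$)
$a \frac{18 - 32}{-8 + 66} = \frac{2 \sqrt{786239841}}{2505} \frac{18 - 32}{-8 + 66} = \frac{2 \sqrt{786239841}}{2505} \left(- \frac{14}{58}\right) = \frac{2 \sqrt{786239841}}{2505} \left(\left(-14\right) \frac{1}{58}\right) = \frac{2 \sqrt{786239841}}{2505} \left(- \frac{7}{29}\right) = - \frac{14 \sqrt{786239841}}{72645}$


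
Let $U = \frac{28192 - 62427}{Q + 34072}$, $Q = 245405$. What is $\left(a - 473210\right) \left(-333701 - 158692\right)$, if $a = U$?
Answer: $\frac{1973322324788005}{8469} \approx 2.3301 \cdot 10^{11}$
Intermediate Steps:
$U = - \frac{34235}{279477}$ ($U = \frac{28192 - 62427}{245405 + 34072} = - \frac{34235}{279477} \approx -0.1225$)
$a = - \frac{34235}{279477} \approx -0.1225$
$\left(a - 473210\right) \left(-333701 - 158692\right) = \left(- \frac{34235}{279477} - 473210\right) \left(-333701 - 158692\right) = - \frac{132251345405 \left(-333701 - 158692\right)}{279477} = \left(- \frac{132251345405}{279477}\right) \left(-492393\right) = \frac{1973322324788005}{8469}$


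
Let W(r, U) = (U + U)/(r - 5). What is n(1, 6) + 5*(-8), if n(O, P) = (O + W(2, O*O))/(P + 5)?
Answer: -1319/33 ≈ -39.970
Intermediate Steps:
W(r, U) = 2*U/(-5 + r) (W(r, U) = (2*U)/(-5 + r) = 2*U/(-5 + r))
n(O, P) = (O - 2*O**2/3)/(5 + P) (n(O, P) = (O + 2*(O*O)/(-5 + 2))/(P + 5) = (O + 2*O**2/(-3))/(5 + P) = (O + 2*O**2*(-1/3))/(5 + P) = (O - 2*O**2/3)/(5 + P))
n(1, 6) + 5*(-8) = (1/3)*1*(3 - 2*1)/(5 + 6) + 5*(-8) = (1/3)*1*(3 - 2)/11 - 40 = (1/3)*1*(1/11)*1 - 40 = 1/33 - 40 = -1319/33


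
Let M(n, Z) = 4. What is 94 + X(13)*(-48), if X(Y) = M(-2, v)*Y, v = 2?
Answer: -2402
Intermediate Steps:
X(Y) = 4*Y
94 + X(13)*(-48) = 94 + (4*13)*(-48) = 94 + 52*(-48) = 94 - 2496 = -2402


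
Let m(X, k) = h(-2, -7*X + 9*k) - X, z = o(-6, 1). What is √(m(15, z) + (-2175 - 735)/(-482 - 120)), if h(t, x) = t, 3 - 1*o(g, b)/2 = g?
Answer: I*√1102262/301 ≈ 3.488*I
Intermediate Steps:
o(g, b) = 6 - 2*g
z = 18 (z = 6 - 2*(-6) = 6 + 12 = 18)
m(X, k) = -2 - X
√(m(15, z) + (-2175 - 735)/(-482 - 120)) = √((-2 - 1*15) + (-2175 - 735)/(-482 - 120)) = √((-2 - 15) - 2910/(-602)) = √(-17 - 2910*(-1/602)) = √(-17 + 1455/301) = √(-3662/301) = I*√1102262/301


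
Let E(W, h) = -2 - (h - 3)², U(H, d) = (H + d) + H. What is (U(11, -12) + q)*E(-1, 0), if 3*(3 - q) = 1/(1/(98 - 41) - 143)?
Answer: -1165659/8150 ≈ -143.03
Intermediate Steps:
U(H, d) = d + 2*H
E(W, h) = -2 - (-3 + h)²
q = 24469/8150 (q = 3 - 1/(3*(1/(98 - 41) - 143)) = 3 - 1/(3*(1/57 - 143)) = 3 - 1/(3*(-8150/57)) = 3 - ⅓*(-57/8150) = 3 + 19/8150 = 24469/8150 ≈ 3.0023)
(U(11, -12) + q)*E(-1, 0) = ((-12 + 2*11) + 24469/8150)*(-2 - (-3 + 0)²) = ((-12 + 22) + 24469/8150)*(-2 - 1*(-3)²) = (10 + 24469/8150)*(-2 - 1*9) = 105969*(-2 - 9)/8150 = (105969/8150)*(-11) = -1165659/8150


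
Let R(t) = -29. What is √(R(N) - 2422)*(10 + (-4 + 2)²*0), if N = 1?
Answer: 10*I*√2451 ≈ 495.08*I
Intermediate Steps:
√(R(N) - 2422)*(10 + (-4 + 2)²*0) = √(-29 - 2422)*(10 + (-4 + 2)²*0) = √(-2451)*(10 + (-2)²*0) = (I*√2451)*(10 + 4*0) = (I*√2451)*(10 + 0) = (I*√2451)*10 = 10*I*√2451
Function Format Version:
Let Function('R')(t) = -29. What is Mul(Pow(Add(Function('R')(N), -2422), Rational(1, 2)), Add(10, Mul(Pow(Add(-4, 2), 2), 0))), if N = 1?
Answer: Mul(10, I, Pow(2451, Rational(1, 2))) ≈ Mul(495.08, I)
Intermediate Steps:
Mul(Pow(Add(Function('R')(N), -2422), Rational(1, 2)), Add(10, Mul(Pow(Add(-4, 2), 2), 0))) = Mul(Pow(Add(-29, -2422), Rational(1, 2)), Add(10, Mul(Pow(Add(-4, 2), 2), 0))) = Mul(Pow(-2451, Rational(1, 2)), Add(10, Mul(Pow(-2, 2), 0))) = Mul(Mul(I, Pow(2451, Rational(1, 2))), Add(10, Mul(4, 0))) = Mul(Mul(I, Pow(2451, Rational(1, 2))), Add(10, 0)) = Mul(Mul(I, Pow(2451, Rational(1, 2))), 10) = Mul(10, I, Pow(2451, Rational(1, 2)))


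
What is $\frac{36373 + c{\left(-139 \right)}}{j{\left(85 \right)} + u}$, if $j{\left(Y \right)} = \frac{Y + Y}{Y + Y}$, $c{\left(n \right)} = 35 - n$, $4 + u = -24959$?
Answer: $- \frac{5221}{3566} \approx -1.4641$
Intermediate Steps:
$u = -24963$ ($u = -4 - 24959 = -24963$)
$j{\left(Y \right)} = 1$ ($j{\left(Y \right)} = \frac{2 Y}{2 Y} = 2 Y \frac{1}{2 Y} = 1$)
$\frac{36373 + c{\left(-139 \right)}}{j{\left(85 \right)} + u} = \frac{36373 + \left(35 - -139\right)}{1 - 24963} = \frac{36373 + \left(35 + 139\right)}{-24962} = \left(36373 + 174\right) \left(- \frac{1}{24962}\right) = 36547 \left(- \frac{1}{24962}\right) = - \frac{5221}{3566}$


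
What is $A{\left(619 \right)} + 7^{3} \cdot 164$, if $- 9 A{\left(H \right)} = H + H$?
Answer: $\frac{505030}{9} \approx 56114.0$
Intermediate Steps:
$A{\left(H \right)} = - \frac{2 H}{9}$ ($A{\left(H \right)} = - \frac{H + H}{9} = - \frac{2 H}{9}$)
$A{\left(619 \right)} + 7^{3} \cdot 164 = \left(- \frac{2}{9}\right) 619 + 7^{3} \cdot 164 = - \frac{1238}{9} + 343 \cdot 164 = - \frac{1238}{9} + 56252 = \frac{505030}{9}$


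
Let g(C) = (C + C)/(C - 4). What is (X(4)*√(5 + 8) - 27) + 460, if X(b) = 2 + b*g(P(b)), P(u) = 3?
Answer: 433 - 22*√13 ≈ 353.68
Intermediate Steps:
g(C) = 2*C/(-4 + C) (g(C) = (2*C)/(-4 + C) = 2*C/(-4 + C))
X(b) = 2 - 6*b (X(b) = 2 + b*(2*3/(-4 + 3)) = 2 + b*(2*3/(-1)) = 2 + b*(2*3*(-1)) = 2 + b*(-6) = 2 - 6*b)
(X(4)*√(5 + 8) - 27) + 460 = ((2 - 6*4)*√(5 + 8) - 27) + 460 = ((2 - 24)*√13 - 27) + 460 = (-22*√13 - 27) + 460 = (-27 - 22*√13) + 460 = 433 - 22*√13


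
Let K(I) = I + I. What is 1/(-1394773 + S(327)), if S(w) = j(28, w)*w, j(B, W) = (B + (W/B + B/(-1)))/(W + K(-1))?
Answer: -9100/12692327371 ≈ -7.1697e-7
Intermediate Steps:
K(I) = 2*I
j(B, W) = W/(B*(-2 + W)) (j(B, W) = (B + (W/B + B/(-1)))/(W + 2*(-1)) = (B + (W/B + B*(-1)))/(W - 2) = (B + (W/B - B))/(-2 + W) = (B + (-B + W/B))/(-2 + W) = (W/B)/(-2 + W) = W/(B*(-2 + W)))
S(w) = w**2/(28*(-2 + w)) (S(w) = (w/(28*(-2 + w)))*w = w**2/(28*(-2 + w)))
1/(-1394773 + S(327)) = 1/(-1394773 + (1/28)*327**2/(-2 + 327)) = 1/(-1394773 + (1/28)*106929/325) = 1/(-1394773 + (1/28)*106929*(1/325)) = 1/(-1394773 + 106929/9100) = 1/(-12692327371/9100) = -9100/12692327371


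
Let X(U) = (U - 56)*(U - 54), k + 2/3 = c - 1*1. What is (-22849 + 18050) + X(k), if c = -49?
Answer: 57289/9 ≈ 6365.4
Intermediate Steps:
k = -152/3 (k = -⅔ + (-49 - 1*1) = -⅔ + (-49 - 1) = -⅔ - 50 = -152/3 ≈ -50.667)
X(U) = (-56 + U)*(-54 + U)
(-22849 + 18050) + X(k) = (-22849 + 18050) + (3024 + (-152/3)² - 110*(-152/3)) = -4799 + (3024 + 23104/9 + 16720/3) = -4799 + 100480/9 = 57289/9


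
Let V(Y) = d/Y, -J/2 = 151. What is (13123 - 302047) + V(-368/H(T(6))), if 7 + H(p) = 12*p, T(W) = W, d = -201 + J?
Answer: -106291337/368 ≈ -2.8884e+5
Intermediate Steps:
J = -302 (J = -2*151 = -302)
d = -503 (d = -201 - 302 = -503)
H(p) = -7 + 12*p
V(Y) = -503/Y
(13123 - 302047) + V(-368/H(T(6))) = (13123 - 302047) - 503/((-368/(-7 + 12*6))) = -288924 - 503/((-368/(-7 + 72))) = -288924 - 503/((-368/65)) = -288924 - 503/((-368*1/65)) = -288924 - 503/(-368/65) = -288924 - 503*(-65/368) = -288924 + 32695/368 = -106291337/368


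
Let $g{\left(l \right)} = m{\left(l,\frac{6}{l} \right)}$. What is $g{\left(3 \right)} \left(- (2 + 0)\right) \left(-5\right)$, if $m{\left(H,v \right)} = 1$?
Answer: $10$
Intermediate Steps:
$g{\left(l \right)} = 1$
$g{\left(3 \right)} \left(- (2 + 0)\right) \left(-5\right) = 1 \left(- (2 + 0)\right) \left(-5\right) = 1 \left(\left(-1\right) 2\right) \left(-5\right) = 1 \left(-2\right) \left(-5\right) = \left(-2\right) \left(-5\right) = 10$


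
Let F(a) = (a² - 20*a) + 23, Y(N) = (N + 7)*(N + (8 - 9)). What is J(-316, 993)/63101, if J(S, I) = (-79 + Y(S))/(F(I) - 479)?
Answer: 97874/60938718033 ≈ 1.6061e-6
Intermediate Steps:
Y(N) = (-1 + N)*(7 + N) (Y(N) = (7 + N)*(N - 1) = (7 + N)*(-1 + N) = (-1 + N)*(7 + N))
F(a) = 23 + a² - 20*a
J(S, I) = (-86 + S² + 6*S)/(-456 + I² - 20*I) (J(S, I) = (-79 + (-7 + S² + 6*S))/((23 + I² - 20*I) - 479) = (-86 + S² + 6*S)/(-456 + I² - 20*I))
J(-316, 993)/63101 = ((86 - 1*(-316)² - 6*(-316))/(456 - 1*993² + 20*993))/63101 = ((86 - 1*99856 + 1896)/(456 - 1*986049 + 19860))*(1/63101) = ((86 - 99856 + 1896)/(456 - 986049 + 19860))*(1/63101) = (-97874/(-965733))*(1/63101) = -1/965733*(-97874)*(1/63101) = (97874/965733)*(1/63101) = 97874/60938718033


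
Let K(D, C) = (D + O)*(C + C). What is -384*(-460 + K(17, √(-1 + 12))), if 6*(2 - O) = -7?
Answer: 176640 - 15488*√11 ≈ 1.2527e+5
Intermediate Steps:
O = 19/6 (O = 2 - ⅙*(-7) = 2 + 7/6 = 19/6 ≈ 3.1667)
K(D, C) = 2*C*(19/6 + D) (K(D, C) = (D + 19/6)*(C + C) = (19/6 + D)*(2*C) = 2*C*(19/6 + D))
-384*(-460 + K(17, √(-1 + 12))) = -384*(-460 + √(-1 + 12)*(19 + 6*17)/3) = -384*(-460 + √11*(19 + 102)/3) = -384*(-460 + (⅓)*√11*121) = -384*(-460 + 121*√11/3) = 176640 - 15488*√11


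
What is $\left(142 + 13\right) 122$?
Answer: $18910$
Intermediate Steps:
$\left(142 + 13\right) 122 = 155 \cdot 122 = 18910$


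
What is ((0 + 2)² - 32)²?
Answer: 784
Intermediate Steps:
((0 + 2)² - 32)² = (2² - 32)² = (4 - 32)² = (-28)² = 784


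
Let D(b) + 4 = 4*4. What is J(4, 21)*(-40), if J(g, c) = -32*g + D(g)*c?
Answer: -4960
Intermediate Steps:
D(b) = 12 (D(b) = -4 + 4*4 = -4 + 16 = 12)
J(g, c) = -32*g + 12*c
J(4, 21)*(-40) = (-32*4 + 12*21)*(-40) = (-128 + 252)*(-40) = 124*(-40) = -4960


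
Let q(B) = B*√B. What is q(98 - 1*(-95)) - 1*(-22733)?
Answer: 22733 + 193*√193 ≈ 25414.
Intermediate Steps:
q(B) = B^(3/2)
q(98 - 1*(-95)) - 1*(-22733) = (98 - 1*(-95))^(3/2) - 1*(-22733) = (98 + 95)^(3/2) + 22733 = 193^(3/2) + 22733 = 193*√193 + 22733 = 22733 + 193*√193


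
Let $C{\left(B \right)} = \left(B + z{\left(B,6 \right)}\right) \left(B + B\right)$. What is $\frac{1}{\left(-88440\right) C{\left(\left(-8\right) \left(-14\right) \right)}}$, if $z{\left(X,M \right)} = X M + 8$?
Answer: $- \frac{1}{15689963520} \approx -6.3735 \cdot 10^{-11}$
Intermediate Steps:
$z{\left(X,M \right)} = 8 + M X$ ($z{\left(X,M \right)} = M X + 8 = 8 + M X$)
$C{\left(B \right)} = 2 B \left(8 + 7 B\right)$ ($C{\left(B \right)} = \left(B + \left(8 + 6 B\right)\right) \left(B + B\right) = \left(8 + 7 B\right) 2 B = 2 B \left(8 + 7 B\right)$)
$\frac{1}{\left(-88440\right) C{\left(\left(-8\right) \left(-14\right) \right)}} = \frac{1}{\left(-88440\right) 2 \left(\left(-8\right) \left(-14\right)\right) \left(8 + 7 \left(\left(-8\right) \left(-14\right)\right)\right)} = - \frac{1}{88440 \cdot 2 \cdot 112 \left(8 + 7 \cdot 112\right)} = - \frac{1}{88440 \cdot 2 \cdot 112 \left(8 + 784\right)} = - \frac{1}{88440 \cdot 2 \cdot 112 \cdot 792} = - \frac{1}{88440 \cdot 177408} = \left(- \frac{1}{88440}\right) \frac{1}{177408} = - \frac{1}{15689963520}$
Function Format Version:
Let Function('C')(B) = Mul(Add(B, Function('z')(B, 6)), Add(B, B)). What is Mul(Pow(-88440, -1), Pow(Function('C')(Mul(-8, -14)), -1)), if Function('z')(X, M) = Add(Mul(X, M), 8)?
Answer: Rational(-1, 15689963520) ≈ -6.3735e-11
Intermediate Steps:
Function('z')(X, M) = Add(8, Mul(M, X)) (Function('z')(X, M) = Add(Mul(M, X), 8) = Add(8, Mul(M, X)))
Function('C')(B) = Mul(2, B, Add(8, Mul(7, B))) (Function('C')(B) = Mul(Add(B, Add(8, Mul(6, B))), Add(B, B)) = Mul(Add(8, Mul(7, B)), Mul(2, B)) = Mul(2, B, Add(8, Mul(7, B))))
Mul(Pow(-88440, -1), Pow(Function('C')(Mul(-8, -14)), -1)) = Mul(Pow(-88440, -1), Pow(Mul(2, Mul(-8, -14), Add(8, Mul(7, Mul(-8, -14)))), -1)) = Mul(Rational(-1, 88440), Pow(Mul(2, 112, Add(8, Mul(7, 112))), -1)) = Mul(Rational(-1, 88440), Pow(Mul(2, 112, Add(8, 784)), -1)) = Mul(Rational(-1, 88440), Pow(Mul(2, 112, 792), -1)) = Mul(Rational(-1, 88440), Pow(177408, -1)) = Mul(Rational(-1, 88440), Rational(1, 177408)) = Rational(-1, 15689963520)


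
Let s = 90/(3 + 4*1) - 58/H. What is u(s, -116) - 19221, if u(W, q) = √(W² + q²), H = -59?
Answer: -19221 + 4*√145490570/413 ≈ -19104.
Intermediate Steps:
s = 5716/413 (s = 90/(3 + 4*1) - 58/(-59) = 90/(3 + 4) - 58*(-1/59) = 90/7 + 58/59 = 5716/413 ≈ 13.840)
u(s, -116) - 19221 = √((5716/413)² + (-116)²) - 19221 = √(32672656/170569 + 13456) - 19221 = √(2327849120/170569) - 19221 = 4*√145490570/413 - 19221 = -19221 + 4*√145490570/413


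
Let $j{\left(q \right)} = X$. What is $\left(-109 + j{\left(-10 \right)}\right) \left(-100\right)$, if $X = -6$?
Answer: $11500$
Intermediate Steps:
$j{\left(q \right)} = -6$
$\left(-109 + j{\left(-10 \right)}\right) \left(-100\right) = \left(-109 - 6\right) \left(-100\right) = \left(-115\right) \left(-100\right) = 11500$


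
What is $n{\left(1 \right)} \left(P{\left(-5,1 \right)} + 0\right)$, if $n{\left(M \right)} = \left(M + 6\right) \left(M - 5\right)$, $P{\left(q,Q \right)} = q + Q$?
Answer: $112$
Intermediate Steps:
$P{\left(q,Q \right)} = Q + q$
$n{\left(M \right)} = \left(-5 + M\right) \left(6 + M\right)$ ($n{\left(M \right)} = \left(6 + M\right) \left(-5 + M\right) = \left(-5 + M\right) \left(6 + M\right)$)
$n{\left(1 \right)} \left(P{\left(-5,1 \right)} + 0\right) = \left(-30 + 1 + 1^{2}\right) \left(\left(1 - 5\right) + 0\right) = \left(-30 + 1 + 1\right) \left(-4 + 0\right) = \left(-28\right) \left(-4\right) = 112$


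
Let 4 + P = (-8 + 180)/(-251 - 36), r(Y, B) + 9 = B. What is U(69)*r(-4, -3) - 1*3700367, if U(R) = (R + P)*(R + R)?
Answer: -1092613177/287 ≈ -3.8070e+6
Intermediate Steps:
r(Y, B) = -9 + B
P = -1320/287 (P = -4 + (-8 + 180)/(-251 - 36) = -4 + 172/(-287) = -4 + 172*(-1/287) = -4 - 172/287 = -1320/287 ≈ -4.5993)
U(R) = 2*R*(-1320/287 + R) (U(R) = (R - 1320/287)*(R + R) = (-1320/287 + R)*(2*R) = 2*R*(-1320/287 + R))
U(69)*r(-4, -3) - 1*3700367 = ((2/287)*69*(-1320 + 287*69))*(-9 - 3) - 1*3700367 = ((2/287)*69*(-1320 + 19803))*(-12) - 3700367 = ((2/287)*69*18483)*(-12) - 3700367 = (2550654/287)*(-12) - 3700367 = -30607848/287 - 3700367 = -1092613177/287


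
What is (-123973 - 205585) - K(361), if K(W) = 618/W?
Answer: -118971056/361 ≈ -3.2956e+5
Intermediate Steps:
(-123973 - 205585) - K(361) = (-123973 - 205585) - 618/361 = -329558 - 618/361 = -118971056/361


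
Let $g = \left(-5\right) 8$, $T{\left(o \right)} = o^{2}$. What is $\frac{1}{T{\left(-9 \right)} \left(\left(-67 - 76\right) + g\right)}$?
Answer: $- \frac{1}{14823} \approx -6.7463 \cdot 10^{-5}$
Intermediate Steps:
$g = -40$
$\frac{1}{T{\left(-9 \right)} \left(\left(-67 - 76\right) + g\right)} = \frac{1}{\left(-9\right)^{2} \left(\left(-67 - 76\right) - 40\right)} = \frac{1}{81 \left(-143 - 40\right)} = \frac{1}{81 \left(-183\right)} = \frac{1}{-14823} = - \frac{1}{14823}$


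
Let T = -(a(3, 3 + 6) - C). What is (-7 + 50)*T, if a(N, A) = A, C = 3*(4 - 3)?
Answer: -258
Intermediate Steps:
C = 3 (C = 3*1 = 3)
T = -6 (T = -((3 + 6) - 1*3) = -(9 - 3) = -1*6 = -6)
(-7 + 50)*T = (-7 + 50)*(-6) = 43*(-6) = -258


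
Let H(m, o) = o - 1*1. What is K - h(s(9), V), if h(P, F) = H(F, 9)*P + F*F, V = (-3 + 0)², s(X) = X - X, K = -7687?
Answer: -7768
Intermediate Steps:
s(X) = 0
H(m, o) = -1 + o (H(m, o) = o - 1 = -1 + o)
V = 9 (V = (-3)² = 9)
h(P, F) = F² + 8*P (h(P, F) = (-1 + 9)*P + F*F = 8*P + F² = F² + 8*P)
K - h(s(9), V) = -7687 - (9² + 8*0) = -7687 - (81 + 0) = -7687 - 1*81 = -7687 - 81 = -7768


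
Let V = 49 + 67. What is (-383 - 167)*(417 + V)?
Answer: -293150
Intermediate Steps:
V = 116
(-383 - 167)*(417 + V) = (-383 - 167)*(417 + 116) = -550*533 = -293150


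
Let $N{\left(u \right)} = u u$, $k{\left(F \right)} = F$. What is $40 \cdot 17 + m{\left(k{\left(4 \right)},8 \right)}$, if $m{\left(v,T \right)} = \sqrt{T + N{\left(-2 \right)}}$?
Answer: $680 + 2 \sqrt{3} \approx 683.46$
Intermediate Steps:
$N{\left(u \right)} = u^{2}$
$m{\left(v,T \right)} = \sqrt{4 + T}$ ($m{\left(v,T \right)} = \sqrt{T + \left(-2\right)^{2}} = \sqrt{T + 4} = \sqrt{4 + T}$)
$40 \cdot 17 + m{\left(k{\left(4 \right)},8 \right)} = 40 \cdot 17 + \sqrt{4 + 8} = 680 + \sqrt{12} = 680 + 2 \sqrt{3}$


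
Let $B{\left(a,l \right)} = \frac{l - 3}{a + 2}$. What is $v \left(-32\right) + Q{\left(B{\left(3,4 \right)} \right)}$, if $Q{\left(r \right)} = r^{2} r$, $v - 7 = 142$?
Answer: $- \frac{595999}{125} \approx -4768.0$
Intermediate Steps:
$v = 149$ ($v = 7 + 142 = 149$)
$B{\left(a,l \right)} = \frac{-3 + l}{2 + a}$
$Q{\left(r \right)} = r^{3}$
$v \left(-32\right) + Q{\left(B{\left(3,4 \right)} \right)} = 149 \left(-32\right) + \left(\frac{-3 + 4}{2 + 3}\right)^{3} = -4768 + \left(\frac{1}{5} \cdot 1\right)^{3} = -4768 + \left(\frac{1}{5}\right)^{3} = -4768 + \frac{1}{125} = - \frac{595999}{125}$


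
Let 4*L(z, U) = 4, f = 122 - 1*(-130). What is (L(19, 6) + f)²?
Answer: 64009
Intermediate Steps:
f = 252 (f = 122 + 130 = 252)
L(z, U) = 1 (L(z, U) = (¼)*4 = 1)
(L(19, 6) + f)² = (1 + 252)² = 253² = 64009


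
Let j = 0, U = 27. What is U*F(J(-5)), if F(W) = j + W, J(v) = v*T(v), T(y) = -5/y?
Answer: -135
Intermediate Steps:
J(v) = -5 (J(v) = v*(-5/v) = -5)
F(W) = W (F(W) = 0 + W = W)
U*F(J(-5)) = 27*(-5) = -135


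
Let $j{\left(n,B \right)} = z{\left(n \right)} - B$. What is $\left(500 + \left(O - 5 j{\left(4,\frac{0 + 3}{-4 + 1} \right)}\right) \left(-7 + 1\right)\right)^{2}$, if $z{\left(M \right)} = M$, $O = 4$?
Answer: $391876$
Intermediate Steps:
$j{\left(n,B \right)} = n - B$
$\left(500 + \left(O - 5 j{\left(4,\frac{0 + 3}{-4 + 1} \right)}\right) \left(-7 + 1\right)\right)^{2} = \left(500 + \left(4 - 5 \left(4 - \frac{0 + 3}{-4 + 1}\right)\right) \left(-7 + 1\right)\right)^{2} = \left(500 + \left(4 - 5 \left(4 - \frac{3}{-3}\right)\right) \left(-6\right)\right)^{2} = \left(500 + \left(4 - 5 \left(4 - 3 \left(- \frac{1}{3}\right)\right)\right) \left(-6\right)\right)^{2} = \left(500 + \left(4 - 5 \left(4 - -1\right)\right) \left(-6\right)\right)^{2} = \left(500 + \left(4 - 5 \left(4 + 1\right)\right) \left(-6\right)\right)^{2} = \left(500 + \left(4 - 25\right) \left(-6\right)\right)^{2} = \left(500 - -126\right)^{2} = \left(500 + 126\right)^{2} = 626^{2} = 391876$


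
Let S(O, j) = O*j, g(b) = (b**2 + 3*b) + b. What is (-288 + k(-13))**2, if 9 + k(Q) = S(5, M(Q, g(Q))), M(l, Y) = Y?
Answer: 82944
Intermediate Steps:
g(b) = b**2 + 4*b
k(Q) = -9 + 5*Q*(4 + Q) (k(Q) = -9 + 5*(Q*(4 + Q)) = -9 + 5*Q*(4 + Q))
(-288 + k(-13))**2 = (-288 + (-9 + 5*(-13)*(4 - 13)))**2 = (-288 + (-9 + 5*(-13)*(-9)))**2 = (-288 + (-9 + 585))**2 = (-288 + 576)**2 = 288**2 = 82944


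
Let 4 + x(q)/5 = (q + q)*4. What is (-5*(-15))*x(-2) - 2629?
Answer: -10129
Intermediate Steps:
x(q) = -20 + 40*q (x(q) = -20 + 5*((q + q)*4) = -20 + 5*((2*q)*4) = -20 + 5*(8*q) = -20 + 40*q)
(-5*(-15))*x(-2) - 2629 = (-5*(-15))*(-20 + 40*(-2)) - 2629 = 75*(-20 - 80) - 2629 = 75*(-100) - 2629 = -7500 - 2629 = -10129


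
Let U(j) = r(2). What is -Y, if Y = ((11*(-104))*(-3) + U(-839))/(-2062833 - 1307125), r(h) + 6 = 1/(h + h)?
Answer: 13705/13479832 ≈ 0.0010167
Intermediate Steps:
r(h) = -6 + 1/(2*h) (r(h) = -6 + 1/(h + h) = -6 + 1/(2*h))
U(j) = -23/4 (U(j) = -6 + (½)/2 = -6 + (½)*(½) = -6 + ¼ = -23/4)
Y = -13705/13479832 (Y = ((11*(-104))*(-3) - 23/4)/(-2062833 - 1307125) = (-1144*(-3) - 23/4)/(-3369958) = (3432 - 23/4)*(-1/3369958) = (13705/4)*(-1/3369958) = -13705/13479832 ≈ -0.0010167)
-Y = -1*(-13705/13479832) = 13705/13479832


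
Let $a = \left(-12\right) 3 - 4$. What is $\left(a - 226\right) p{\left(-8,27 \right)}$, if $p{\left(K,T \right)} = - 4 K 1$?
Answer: $-8512$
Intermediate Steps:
$a = -40$ ($a = -36 - 4 = -40$)
$p{\left(K,T \right)} = - 4 K$
$\left(a - 226\right) p{\left(-8,27 \right)} = \left(-40 - 226\right) \left(\left(-4\right) \left(-8\right)\right) = \left(-266\right) 32 = -8512$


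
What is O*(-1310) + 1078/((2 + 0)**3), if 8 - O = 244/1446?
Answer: -29279183/2892 ≈ -10124.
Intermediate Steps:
O = 5662/723 (O = 8 - 244/1446 = 8 - 1*122/723 = 8 - 122/723 = 5662/723 ≈ 7.8313)
O*(-1310) + 1078/((2 + 0)**3) = (5662/723)*(-1310) + 1078/((2 + 0)**3) = -7417220/723 + 1078/(2**3) = -7417220/723 + 1078/8 = -7417220/723 + 1078*(1/8) = -7417220/723 + 539/4 = -29279183/2892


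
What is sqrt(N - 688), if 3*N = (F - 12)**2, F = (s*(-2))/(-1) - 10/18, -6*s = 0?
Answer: I*sqrt(463245)/27 ≈ 25.208*I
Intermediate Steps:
s = 0 (s = -1/6*0 = 0)
F = -5/9 (F = (0*(-2))/(-1) - 10/18 = 0*(-1) - 10*1/18 = 0 - 5/9 = -5/9 ≈ -0.55556)
N = 12769/243 (N = (-5/9 - 12)**2/3 = (-113/9)**2/3 = (1/3)*(12769/81) = 12769/243 ≈ 52.547)
sqrt(N - 688) = sqrt(12769/243 - 688) = sqrt(-154415/243) = I*sqrt(463245)/27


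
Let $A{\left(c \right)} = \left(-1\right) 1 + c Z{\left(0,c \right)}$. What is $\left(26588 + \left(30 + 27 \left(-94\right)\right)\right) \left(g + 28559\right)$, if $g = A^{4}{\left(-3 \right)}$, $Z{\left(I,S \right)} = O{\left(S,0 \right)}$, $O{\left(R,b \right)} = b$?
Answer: $687724800$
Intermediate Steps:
$Z{\left(I,S \right)} = 0$
$A{\left(c \right)} = -1$ ($A{\left(c \right)} = \left(-1\right) 1 + c 0 = -1 + 0 = -1$)
$g = 1$ ($g = \left(-1\right)^{4} = 1$)
$\left(26588 + \left(30 + 27 \left(-94\right)\right)\right) \left(g + 28559\right) = \left(26588 + \left(30 + 27 \left(-94\right)\right)\right) \left(1 + 28559\right) = \left(26588 + \left(30 - 2538\right)\right) 28560 = \left(26588 - 2508\right) 28560 = 24080 \cdot 28560 = 687724800$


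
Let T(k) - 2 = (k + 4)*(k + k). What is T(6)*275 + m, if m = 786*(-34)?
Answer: 6826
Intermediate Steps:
T(k) = 2 + 2*k*(4 + k) (T(k) = 2 + (k + 4)*(k + k) = 2 + (4 + k)*(2*k) = 2 + 2*k*(4 + k))
m = -26724
T(6)*275 + m = (2 + 2*6² + 8*6)*275 - 26724 = (2 + 2*36 + 48)*275 - 26724 = (2 + 72 + 48)*275 - 26724 = 122*275 - 26724 = 33550 - 26724 = 6826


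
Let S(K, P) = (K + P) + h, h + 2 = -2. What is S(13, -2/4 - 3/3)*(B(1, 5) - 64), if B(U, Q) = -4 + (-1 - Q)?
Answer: -555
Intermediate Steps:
h = -4 (h = -2 - 2 = -4)
S(K, P) = -4 + K + P (S(K, P) = (K + P) - 4 = -4 + K + P)
B(U, Q) = -5 - Q
S(13, -2/4 - 3/3)*(B(1, 5) - 64) = (-4 + 13 + (-2/4 - 3/3))*((-5 - 1*5) - 64) = (-4 + 13 + (-2*1/4 - 3*1/3))*((-5 - 5) - 64) = (-4 + 13 + (-1/2 - 1))*(-10 - 64) = (-4 + 13 - 3/2)*(-74) = (15/2)*(-74) = -555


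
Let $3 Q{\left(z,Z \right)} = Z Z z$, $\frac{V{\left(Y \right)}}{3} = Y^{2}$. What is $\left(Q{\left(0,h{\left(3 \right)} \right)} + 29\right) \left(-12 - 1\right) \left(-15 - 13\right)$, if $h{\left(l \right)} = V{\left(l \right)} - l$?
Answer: $10556$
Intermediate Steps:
$V{\left(Y \right)} = 3 Y^{2}$
$h{\left(l \right)} = - l + 3 l^{2}$ ($h{\left(l \right)} = 3 l^{2} - l = - l + 3 l^{2}$)
$Q{\left(z,Z \right)} = \frac{z Z^{2}}{3}$ ($Q{\left(z,Z \right)} = \frac{Z Z z}{3} = \frac{Z^{2} z}{3} = \frac{z Z^{2}}{3}$)
$\left(Q{\left(0,h{\left(3 \right)} \right)} + 29\right) \left(-12 - 1\right) \left(-15 - 13\right) = \left(\frac{1}{3} \cdot 0 \left(3 \left(-1 + 3 \cdot 3\right)\right)^{2} + 29\right) \left(-12 - 1\right) \left(-15 - 13\right) = \left(\frac{1}{3} \cdot 0 \left(3 \left(-1 + 9\right)\right)^{2} + 29\right) \left(\left(-13\right) \left(-28\right)\right) = \left(\frac{1}{3} \cdot 0 \left(3 \cdot 8\right)^{2} + 29\right) 364 = \left(\frac{1}{3} \cdot 0 \cdot 24^{2} + 29\right) 364 = \left(\frac{1}{3} \cdot 0 \cdot 576 + 29\right) 364 = \left(0 + 29\right) 364 = 29 \cdot 364 = 10556$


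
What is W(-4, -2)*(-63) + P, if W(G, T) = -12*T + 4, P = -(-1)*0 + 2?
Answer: -1762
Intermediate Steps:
P = 2 (P = -1*0 + 2 = 0 + 2 = 2)
W(G, T) = 4 - 12*T
W(-4, -2)*(-63) + P = (4 - 12*(-2))*(-63) + 2 = (4 + 24)*(-63) + 2 = 28*(-63) + 2 = -1764 + 2 = -1762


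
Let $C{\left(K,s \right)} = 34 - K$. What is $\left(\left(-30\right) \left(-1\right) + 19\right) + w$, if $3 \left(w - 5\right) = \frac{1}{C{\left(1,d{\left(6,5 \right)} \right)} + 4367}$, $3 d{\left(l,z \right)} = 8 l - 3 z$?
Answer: $\frac{712801}{13200} \approx 54.0$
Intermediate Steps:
$d{\left(l,z \right)} = - z + \frac{8 l}{3}$ ($d{\left(l,z \right)} = \frac{8 l - 3 z}{3} = \frac{- 3 z + 8 l}{3} = - z + \frac{8 l}{3}$)
$w = \frac{66001}{13200}$ ($w = 5 + \frac{1}{3 \left(\left(34 - 1\right) + 4367\right)} = 5 + \frac{1}{3 \left(33 + 4367\right)} = 5 + \frac{1}{3 \cdot 4400} = 5 + \frac{1}{3} \cdot \frac{1}{4400} = 5 + \frac{1}{13200} = \frac{66001}{13200} \approx 5.0001$)
$\left(\left(-30\right) \left(-1\right) + 19\right) + w = \left(\left(-30\right) \left(-1\right) + 19\right) + \frac{66001}{13200} = \left(30 + 19\right) + \frac{66001}{13200} = 49 + \frac{66001}{13200} = \frac{712801}{13200}$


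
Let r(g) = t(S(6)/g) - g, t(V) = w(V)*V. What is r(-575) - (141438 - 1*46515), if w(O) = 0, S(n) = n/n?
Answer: -94348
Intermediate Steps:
S(n) = 1
t(V) = 0 (t(V) = 0*V = 0)
r(g) = -g (r(g) = 0 - g = -g)
r(-575) - (141438 - 1*46515) = -1*(-575) - (141438 - 1*46515) = 575 - (141438 - 46515) = 575 - 1*94923 = 575 - 94923 = -94348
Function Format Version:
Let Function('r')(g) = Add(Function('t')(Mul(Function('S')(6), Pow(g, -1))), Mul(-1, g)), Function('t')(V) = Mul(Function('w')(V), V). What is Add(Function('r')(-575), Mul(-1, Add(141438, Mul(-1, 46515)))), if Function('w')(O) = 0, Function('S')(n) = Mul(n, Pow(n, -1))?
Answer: -94348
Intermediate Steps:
Function('S')(n) = 1
Function('t')(V) = 0 (Function('t')(V) = Mul(0, V) = 0)
Function('r')(g) = Mul(-1, g) (Function('r')(g) = Add(0, Mul(-1, g)) = Mul(-1, g))
Add(Function('r')(-575), Mul(-1, Add(141438, Mul(-1, 46515)))) = Add(Mul(-1, -575), Mul(-1, Add(141438, Mul(-1, 46515)))) = Add(575, Mul(-1, Add(141438, -46515))) = Add(575, Mul(-1, 94923)) = Add(575, -94923) = -94348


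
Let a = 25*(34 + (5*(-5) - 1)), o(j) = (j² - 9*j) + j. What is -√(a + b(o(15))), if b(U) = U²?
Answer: -5*√449 ≈ -105.95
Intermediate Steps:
o(j) = j² - 8*j
a = 200 (a = 25*(34 + (-25 - 1)) = 25*(34 - 26) = 25*8 = 200)
-√(a + b(o(15))) = -√(200 + (15*(-8 + 15))²) = -√(200 + (15*7)²) = -√(200 + 105²) = -√(200 + 11025) = -√11225 = -5*√449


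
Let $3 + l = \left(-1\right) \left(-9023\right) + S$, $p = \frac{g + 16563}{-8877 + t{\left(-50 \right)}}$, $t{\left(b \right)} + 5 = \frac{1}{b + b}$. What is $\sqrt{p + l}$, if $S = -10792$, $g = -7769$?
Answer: $\frac{2 i \sqrt{38853157917277}}{296067} \approx 42.107 i$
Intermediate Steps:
$t{\left(b \right)} = -5 + \frac{1}{2 b}$ ($t{\left(b \right)} = -5 + \frac{1}{b + b} = -5 + \frac{1}{2 b}$)
$p = - \frac{879400}{888201}$ ($p = \frac{-7769 + 16563}{-8877 - \left(5 - \frac{1}{2 \left(-50\right)}\right)} = \frac{8794}{-8877 + \left(-5 + \frac{1}{2} \left(- \frac{1}{50}\right)\right)} = \frac{8794}{-8877 - \frac{501}{100}} = \frac{8794}{- \frac{888201}{100}} = 8794 \left(- \frac{100}{888201}\right) = - \frac{879400}{888201} \approx -0.99009$)
$l = -1772$ ($l = -3 - 1769 = -1772$)
$\sqrt{p + l} = \sqrt{- \frac{879400}{888201} - 1772} = \sqrt{- \frac{1574771572}{888201}} = \frac{2 i \sqrt{38853157917277}}{296067}$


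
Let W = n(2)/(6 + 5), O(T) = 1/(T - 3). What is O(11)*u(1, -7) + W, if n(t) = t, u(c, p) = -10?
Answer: -47/44 ≈ -1.0682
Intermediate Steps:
O(T) = 1/(-3 + T)
W = 2/11 (W = 2/(6 + 5) = 2/11 ≈ 0.18182)
O(11)*u(1, -7) + W = -10/(-3 + 11) + 2/11 = -10/8 + 2/11 = (⅛)*(-10) + 2/11 = -5/4 + 2/11 = -47/44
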